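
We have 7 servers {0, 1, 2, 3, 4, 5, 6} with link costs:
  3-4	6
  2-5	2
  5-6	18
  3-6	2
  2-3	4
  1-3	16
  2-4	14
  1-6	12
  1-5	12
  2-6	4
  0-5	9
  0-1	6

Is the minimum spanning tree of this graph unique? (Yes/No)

No

Kruskal's algorithm — process edges by increasing weight (ties by edge label):
2-5 (2): add. Components now {0} {1} {2,5} {3} {4} {6}
3-6 (2): add. Components now {0} {1} {2,5} {3,6} {4}
2-3 (4): add. Components now {0} {1} {2,3,5,6} {4}
2-6 (4): skip — 2 and 6 already connected.
0-1 (6): add. Components now {0,1} {2,3,5,6} {4}
3-4 (6): add. Components now {0,1} {2,3,4,5,6}
0-5 (9): add. Components now {0,1,2,3,4,5,6}
Non-tree edge 2-6 has weight 4, equal to the heaviest edge on its tree cycle — swapping gives another MST of the same weight. Not unique.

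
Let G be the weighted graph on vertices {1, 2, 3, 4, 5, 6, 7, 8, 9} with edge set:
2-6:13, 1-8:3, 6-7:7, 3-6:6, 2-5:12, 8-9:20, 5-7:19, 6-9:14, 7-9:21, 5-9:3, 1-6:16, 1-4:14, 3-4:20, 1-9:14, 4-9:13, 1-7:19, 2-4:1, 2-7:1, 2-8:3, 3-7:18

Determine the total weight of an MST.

Grow the tree from 8 using Prim:
Step 1: cheapest edge leaving the tree is 1-8 (3); add 1.
Step 2: cheapest edge leaving the tree is 2-8 (3); add 2.
Step 3: cheapest edge leaving the tree is 2-4 (1); add 4.
Step 4: cheapest edge leaving the tree is 2-7 (1); add 7.
Step 5: cheapest edge leaving the tree is 6-7 (7); add 6.
Step 6: cheapest edge leaving the tree is 3-6 (6); add 3.
Step 7: cheapest edge leaving the tree is 2-5 (12); add 5.
Step 8: cheapest edge leaving the tree is 5-9 (3); add 9.
MST edges: 1-8, 2-8, 2-4, 2-7, 6-7, 3-6, 2-5, 5-9; total weight 3+3+1+1+7+6+12+3 = 36.

36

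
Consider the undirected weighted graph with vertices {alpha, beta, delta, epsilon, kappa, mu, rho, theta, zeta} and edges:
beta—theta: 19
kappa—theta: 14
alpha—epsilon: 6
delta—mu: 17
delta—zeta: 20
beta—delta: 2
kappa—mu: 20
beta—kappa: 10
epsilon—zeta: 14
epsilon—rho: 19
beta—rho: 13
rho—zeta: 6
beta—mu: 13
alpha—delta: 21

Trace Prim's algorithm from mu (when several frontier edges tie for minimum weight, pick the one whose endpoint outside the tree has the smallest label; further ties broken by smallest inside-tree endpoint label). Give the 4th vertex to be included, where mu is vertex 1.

kappa

Grow the tree from mu using Prim:
Step 1: cheapest edge leaving the tree is beta—mu (13); add beta.
Step 2: cheapest edge leaving the tree is beta—delta (2); add delta.
Step 3: cheapest edge leaving the tree is beta—kappa (10); add kappa.
Step 4: cheapest edge leaving the tree is beta—rho (13); add rho.
Step 5: cheapest edge leaving the tree is rho—zeta (6); add zeta.
Step 6: cheapest edge leaving the tree is epsilon—zeta (14); add epsilon.
Step 7: cheapest edge leaving the tree is alpha—epsilon (6); add alpha.
Step 8: cheapest edge leaving the tree is kappa—theta (14); add theta.
Vertex order: mu, beta, delta, kappa, rho, zeta, epsilon, alpha, theta. The 4th vertex is kappa.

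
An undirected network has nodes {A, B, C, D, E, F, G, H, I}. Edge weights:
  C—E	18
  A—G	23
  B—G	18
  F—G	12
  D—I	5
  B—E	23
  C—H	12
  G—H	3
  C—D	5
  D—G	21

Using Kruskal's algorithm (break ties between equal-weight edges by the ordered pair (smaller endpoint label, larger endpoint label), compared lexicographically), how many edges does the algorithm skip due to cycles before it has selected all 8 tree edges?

Kruskal: consider edges lightest-first.
G—H (3): add — endpoints in different components.
C—D (5): add — endpoints in different components.
D—I (5): add — endpoints in different components.
C—H (12): add — endpoints in different components.
F—G (12): add — endpoints in different components.
B—G (18): add — endpoints in different components.
C—E (18): add — endpoints in different components.
D—G (21): skip — D and G already connected.
A—G (23): add — endpoints in different components.
Edges rejected before the tree was complete: 1.

1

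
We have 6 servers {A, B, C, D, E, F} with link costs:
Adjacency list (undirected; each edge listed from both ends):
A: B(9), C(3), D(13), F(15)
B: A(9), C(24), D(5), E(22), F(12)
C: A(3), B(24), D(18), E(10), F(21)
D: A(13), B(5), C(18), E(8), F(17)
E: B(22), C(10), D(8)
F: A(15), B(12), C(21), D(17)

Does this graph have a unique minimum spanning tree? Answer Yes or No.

Kruskal's algorithm — process edges by increasing weight (ties by edge label):
A–C (3): add — endpoints in different components.
B–D (5): add — endpoints in different components.
D–E (8): add — endpoints in different components.
A–B (9): add — endpoints in different components.
C–E (10): skip — C and E already connected.
B–F (12): add — endpoints in different components.
Every non-tree edge has weight strictly greater than the heaviest edge on the tree path between its endpoints, so the MST is unique.

Yes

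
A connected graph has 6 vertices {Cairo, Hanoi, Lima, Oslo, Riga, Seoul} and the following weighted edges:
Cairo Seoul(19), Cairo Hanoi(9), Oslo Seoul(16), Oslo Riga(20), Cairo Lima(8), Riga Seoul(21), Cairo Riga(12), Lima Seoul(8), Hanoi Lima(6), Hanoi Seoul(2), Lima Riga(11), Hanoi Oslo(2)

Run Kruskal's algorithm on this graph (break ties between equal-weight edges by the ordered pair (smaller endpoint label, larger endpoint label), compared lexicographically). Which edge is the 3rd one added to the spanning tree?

Hanoi-Lima

Kruskal's algorithm — process edges by increasing weight (ties by edge label):
Hanoi Oslo (2): add. Components now {Hanoi,Oslo} {Cairo} {Lima} {Riga} {Seoul}
Hanoi Seoul (2): add. Components now {Hanoi,Oslo,Seoul} {Cairo} {Lima} {Riga}
Hanoi Lima (6): add. Components now {Hanoi,Lima,Oslo,Seoul} {Cairo} {Riga}
Cairo Lima (8): add. Components now {Cairo,Hanoi,Lima,Oslo,Seoul} {Riga}
Lima Seoul (8): skip — Lima and Seoul already connected.
Cairo Hanoi (9): skip — Hanoi and Cairo already connected.
Lima Riga (11): add. Components now {Cairo,Hanoi,Lima,Oslo,Riga,Seoul}
The 3rd edge added is Hanoi Lima.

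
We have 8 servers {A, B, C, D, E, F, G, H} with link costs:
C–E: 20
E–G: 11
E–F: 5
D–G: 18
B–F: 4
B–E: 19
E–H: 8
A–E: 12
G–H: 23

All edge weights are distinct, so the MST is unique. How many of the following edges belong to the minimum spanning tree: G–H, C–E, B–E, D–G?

2

Kruskal: consider edges lightest-first.
B–F (4): add — endpoints in different components.
E–F (5): add — endpoints in different components.
E–H (8): add — endpoints in different components.
E–G (11): add — endpoints in different components.
A–E (12): add — endpoints in different components.
D–G (18): add — endpoints in different components.
B–E (19): skip — B and E already connected.
C–E (20): add — endpoints in different components.
MST edge set: {B–F, E–F, E–H, E–G, A–E, D–G, C–E}.
Of the listed edges, {C–E, D–G} are in the MST → 2.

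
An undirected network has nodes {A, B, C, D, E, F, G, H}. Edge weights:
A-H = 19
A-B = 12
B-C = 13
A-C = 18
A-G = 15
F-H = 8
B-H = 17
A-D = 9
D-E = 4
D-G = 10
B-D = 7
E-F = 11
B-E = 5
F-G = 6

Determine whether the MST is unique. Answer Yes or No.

Kruskal: consider edges lightest-first.
D-E (4): add — endpoints in different components.
B-E (5): add — endpoints in different components.
F-G (6): add — endpoints in different components.
B-D (7): skip — B and D already connected.
F-H (8): add — endpoints in different components.
A-D (9): add — endpoints in different components.
D-G (10): add — endpoints in different components.
E-F (11): skip — E and F already connected.
A-B (12): skip — A and B already connected.
B-C (13): add — endpoints in different components.
Every non-tree edge has weight strictly greater than the heaviest edge on the tree path between its endpoints, so the MST is unique.

Yes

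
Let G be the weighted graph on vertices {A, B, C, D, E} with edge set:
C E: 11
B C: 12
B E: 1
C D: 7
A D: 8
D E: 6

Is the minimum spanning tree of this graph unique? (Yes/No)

Kruskal's algorithm — process edges by increasing weight (ties by edge label):
B E (1): add. Components now {A} {B,E} {C} {D}
D E (6): add. Components now {A} {B,D,E} {C}
C D (7): add. Components now {A} {B,C,D,E}
A D (8): add. Components now {A,B,C,D,E}
Every non-tree edge has weight strictly greater than the heaviest edge on the tree path between its endpoints, so the MST is unique.

Yes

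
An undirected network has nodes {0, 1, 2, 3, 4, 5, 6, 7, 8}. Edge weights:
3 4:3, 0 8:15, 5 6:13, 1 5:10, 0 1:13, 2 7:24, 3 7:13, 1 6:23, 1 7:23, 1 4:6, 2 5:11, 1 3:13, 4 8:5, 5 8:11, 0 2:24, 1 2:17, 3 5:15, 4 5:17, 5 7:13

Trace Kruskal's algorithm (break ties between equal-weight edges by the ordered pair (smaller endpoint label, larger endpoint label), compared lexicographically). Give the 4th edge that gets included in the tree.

1-5

Sort edges by weight, then run Kruskal:
3 4 (3): add — endpoints in different components.
4 8 (5): add — endpoints in different components.
1 4 (6): add — endpoints in different components.
1 5 (10): add — endpoints in different components.
2 5 (11): add — endpoints in different components.
5 8 (11): skip — 5 and 8 already connected.
0 1 (13): add — endpoints in different components.
1 3 (13): skip — 1 and 3 already connected.
3 7 (13): add — endpoints in different components.
5 6 (13): add — endpoints in different components.
The 4th edge added is 1 5.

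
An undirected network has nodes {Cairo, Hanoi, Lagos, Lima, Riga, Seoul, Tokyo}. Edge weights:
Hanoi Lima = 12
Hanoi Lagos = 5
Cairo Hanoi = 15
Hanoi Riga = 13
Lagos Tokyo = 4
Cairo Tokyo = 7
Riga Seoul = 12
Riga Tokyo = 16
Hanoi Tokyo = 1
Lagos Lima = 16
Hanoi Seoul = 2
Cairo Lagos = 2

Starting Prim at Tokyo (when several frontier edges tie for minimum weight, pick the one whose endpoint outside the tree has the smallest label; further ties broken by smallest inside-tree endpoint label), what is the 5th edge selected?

Hanoi-Lima

Prim's algorithm from Tokyo:
Step 1: frontier [Hanoi Tokyo 1, Lagos Tokyo 4, Cairo Tokyo 7, Riga Tokyo 16] → take Hanoi Tokyo (1); add Hanoi.
Step 2: frontier [Hanoi Seoul 2, Hanoi Lagos 5, Hanoi Lima 12, Hanoi Riga 13, Cairo Hanoi 15, Lagos Tokyo 4, Cairo Tokyo 7, Riga Tokyo 16] → take Hanoi Seoul (2); add Seoul.
Step 3: frontier [Hanoi Lagos 5, Hanoi Lima 12, Hanoi Riga 13, Cairo Hanoi 15, Riga Seoul 12, Lagos Tokyo 4, Cairo Tokyo 7, Riga Tokyo 16] → take Lagos Tokyo (4); add Lagos.
Step 4: frontier [Hanoi Lima 12, Hanoi Riga 13, Cairo Hanoi 15, Cairo Lagos 2, Lagos Lima 16, Riga Seoul 12, Cairo Tokyo 7, Riga Tokyo 16] → take Cairo Lagos (2); add Cairo.
Step 5: frontier [Hanoi Lima 12, Hanoi Riga 13, Lagos Lima 16, Riga Seoul 12, Riga Tokyo 16] → take Hanoi Lima (12); add Lima.
Step 6: frontier [Hanoi Riga 13, Riga Seoul 12, Riga Tokyo 16] → take Riga Seoul (12); add Riga.
The 5th edge added is Hanoi Lima.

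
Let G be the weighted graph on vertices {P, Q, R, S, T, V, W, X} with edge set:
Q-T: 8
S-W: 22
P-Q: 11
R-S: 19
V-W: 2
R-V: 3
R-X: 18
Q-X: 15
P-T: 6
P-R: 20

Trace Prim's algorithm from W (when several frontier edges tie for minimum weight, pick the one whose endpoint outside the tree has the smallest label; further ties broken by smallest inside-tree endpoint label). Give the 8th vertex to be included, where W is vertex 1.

S

Prim, starting at W.
Step 1: frontier [V-W 2, S-W 22] → take V-W (2); add V.
Step 2: frontier [R-V 3, S-W 22] → take R-V (3); add R.
Step 3: frontier [R-X 18, R-S 19, P-R 20, S-W 22] → take R-X (18); add X.
Step 4: frontier [R-S 19, P-R 20, S-W 22, Q-X 15] → take Q-X (15); add Q.
Step 5: frontier [Q-T 8, P-Q 11, R-S 19, P-R 20, S-W 22] → take Q-T (8); add T.
Step 6: frontier [P-Q 11, R-S 19, P-R 20, P-T 6, S-W 22] → take P-T (6); add P.
Step 7: frontier [R-S 19, S-W 22] → take R-S (19); add S.
Vertex order: W, V, R, X, Q, T, P, S. The 8th vertex is S.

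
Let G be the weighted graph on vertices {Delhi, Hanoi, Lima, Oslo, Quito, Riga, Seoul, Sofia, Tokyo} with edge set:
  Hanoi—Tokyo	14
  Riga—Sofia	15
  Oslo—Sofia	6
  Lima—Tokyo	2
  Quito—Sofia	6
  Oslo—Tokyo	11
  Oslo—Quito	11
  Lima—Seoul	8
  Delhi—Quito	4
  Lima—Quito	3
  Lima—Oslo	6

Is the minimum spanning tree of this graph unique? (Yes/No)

No

Kruskal: consider edges lightest-first.
Lima—Tokyo (2): add — endpoints in different components.
Lima—Quito (3): add — endpoints in different components.
Delhi—Quito (4): add — endpoints in different components.
Lima—Oslo (6): add — endpoints in different components.
Oslo—Sofia (6): add — endpoints in different components.
Quito—Sofia (6): skip — Sofia and Quito already connected.
Lima—Seoul (8): add — endpoints in different components.
Oslo—Quito (11): skip — Oslo and Quito already connected.
Oslo—Tokyo (11): skip — Oslo and Tokyo already connected.
Hanoi—Tokyo (14): add — endpoints in different components.
Riga—Sofia (15): add — endpoints in different components.
Non-tree edge Quito—Sofia has weight 6, equal to the heaviest edge on its tree cycle — swapping gives another MST of the same weight. Not unique.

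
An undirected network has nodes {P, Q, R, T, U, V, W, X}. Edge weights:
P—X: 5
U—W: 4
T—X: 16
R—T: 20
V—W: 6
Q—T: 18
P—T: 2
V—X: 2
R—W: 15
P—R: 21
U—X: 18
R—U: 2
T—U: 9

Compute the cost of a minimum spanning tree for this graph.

39

Grow the tree from T using Prim:
Step 1: cheapest edge leaving the tree is P—T (2); add P.
Step 2: cheapest edge leaving the tree is P—X (5); add X.
Step 3: cheapest edge leaving the tree is V—X (2); add V.
Step 4: cheapest edge leaving the tree is V—W (6); add W.
Step 5: cheapest edge leaving the tree is U—W (4); add U.
Step 6: cheapest edge leaving the tree is R—U (2); add R.
Step 7: cheapest edge leaving the tree is Q—T (18); add Q.
MST edges: P—T, P—X, V—X, V—W, U—W, R—U, Q—T; total weight 2+5+2+6+4+2+18 = 39.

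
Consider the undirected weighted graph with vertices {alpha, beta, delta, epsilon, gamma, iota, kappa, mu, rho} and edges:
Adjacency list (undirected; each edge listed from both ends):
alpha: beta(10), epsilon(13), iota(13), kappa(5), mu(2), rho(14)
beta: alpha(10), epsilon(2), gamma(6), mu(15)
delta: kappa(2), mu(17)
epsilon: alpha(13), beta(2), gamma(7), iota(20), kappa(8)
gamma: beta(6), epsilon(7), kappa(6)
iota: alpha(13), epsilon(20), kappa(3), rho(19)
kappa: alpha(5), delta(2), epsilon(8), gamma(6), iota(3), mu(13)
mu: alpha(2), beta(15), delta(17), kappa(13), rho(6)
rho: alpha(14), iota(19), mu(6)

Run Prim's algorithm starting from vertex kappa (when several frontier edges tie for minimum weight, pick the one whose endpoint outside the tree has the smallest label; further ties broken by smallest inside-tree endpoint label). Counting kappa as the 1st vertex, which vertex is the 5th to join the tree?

Prim's algorithm from kappa:
Step 1: cheapest edge leaving the tree is delta–kappa (2); add delta.
Step 2: cheapest edge leaving the tree is iota–kappa (3); add iota.
Step 3: cheapest edge leaving the tree is alpha–kappa (5); add alpha.
Step 4: cheapest edge leaving the tree is alpha–mu (2); add mu.
Step 5: cheapest edge leaving the tree is gamma–kappa (6); add gamma.
Step 6: cheapest edge leaving the tree is beta–gamma (6); add beta.
Step 7: cheapest edge leaving the tree is beta–epsilon (2); add epsilon.
Step 8: cheapest edge leaving the tree is mu–rho (6); add rho.
Vertex order: kappa, delta, iota, alpha, mu, gamma, beta, epsilon, rho. The 5th vertex is mu.

mu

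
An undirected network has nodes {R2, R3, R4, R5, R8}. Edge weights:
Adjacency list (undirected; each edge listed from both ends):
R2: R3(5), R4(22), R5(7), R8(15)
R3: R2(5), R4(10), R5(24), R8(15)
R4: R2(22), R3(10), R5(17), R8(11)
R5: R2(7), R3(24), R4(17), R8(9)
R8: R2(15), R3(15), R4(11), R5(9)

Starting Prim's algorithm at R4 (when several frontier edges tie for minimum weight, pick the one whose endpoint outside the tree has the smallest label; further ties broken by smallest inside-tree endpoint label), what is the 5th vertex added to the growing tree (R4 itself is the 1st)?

R8

Prim, starting at R4.
Step 1: frontier [R3–R4 10, R4–R8 11, R4–R5 17, R2–R4 22] → take R3–R4 (10); add R3.
Step 2: frontier [R2–R3 5, R3–R8 15, R3–R5 24, R4–R8 11, R4–R5 17, R2–R4 22] → take R2–R3 (5); add R2.
Step 3: frontier [R2–R5 7, R2–R8 15, R3–R8 15, R3–R5 24, R4–R8 11, R4–R5 17] → take R2–R5 (7); add R5.
Step 4: frontier [R2–R8 15, R3–R8 15, R4–R8 11, R5–R8 9] → take R5–R8 (9); add R8.
Vertex order: R4, R3, R2, R5, R8. The 5th vertex is R8.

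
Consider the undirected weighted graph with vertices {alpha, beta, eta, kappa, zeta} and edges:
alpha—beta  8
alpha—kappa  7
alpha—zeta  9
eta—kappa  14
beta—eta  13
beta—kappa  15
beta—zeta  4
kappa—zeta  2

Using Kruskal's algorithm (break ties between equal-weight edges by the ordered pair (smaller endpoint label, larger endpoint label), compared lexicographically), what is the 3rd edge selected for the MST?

alpha-kappa

Sort edges by weight, then run Kruskal:
kappa—zeta (2): add — endpoints in different components.
beta—zeta (4): add — endpoints in different components.
alpha—kappa (7): add — endpoints in different components.
alpha—beta (8): skip — beta and alpha already connected.
alpha—zeta (9): skip — zeta and alpha already connected.
beta—eta (13): add — endpoints in different components.
The 3rd edge added is alpha—kappa.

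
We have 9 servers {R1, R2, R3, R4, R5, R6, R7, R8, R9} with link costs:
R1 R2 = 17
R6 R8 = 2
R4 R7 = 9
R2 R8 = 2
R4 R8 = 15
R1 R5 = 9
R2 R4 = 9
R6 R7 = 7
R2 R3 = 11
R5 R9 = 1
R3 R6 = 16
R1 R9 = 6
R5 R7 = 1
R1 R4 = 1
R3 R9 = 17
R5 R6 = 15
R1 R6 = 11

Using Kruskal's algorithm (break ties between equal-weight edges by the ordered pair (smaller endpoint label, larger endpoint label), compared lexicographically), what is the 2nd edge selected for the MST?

R5-R7

Sort edges by weight, then run Kruskal:
R1 R4 (1): add — endpoints in different components.
R5 R7 (1): add — endpoints in different components.
R5 R9 (1): add — endpoints in different components.
R2 R8 (2): add — endpoints in different components.
R6 R8 (2): add — endpoints in different components.
R1 R9 (6): add — endpoints in different components.
R6 R7 (7): add — endpoints in different components.
R1 R5 (9): skip — R1 and R5 already connected.
R2 R4 (9): skip — R4 and R2 already connected.
R4 R7 (9): skip — R7 and R4 already connected.
R1 R6 (11): skip — R1 and R6 already connected.
R2 R3 (11): add — endpoints in different components.
The 2nd edge added is R5 R7.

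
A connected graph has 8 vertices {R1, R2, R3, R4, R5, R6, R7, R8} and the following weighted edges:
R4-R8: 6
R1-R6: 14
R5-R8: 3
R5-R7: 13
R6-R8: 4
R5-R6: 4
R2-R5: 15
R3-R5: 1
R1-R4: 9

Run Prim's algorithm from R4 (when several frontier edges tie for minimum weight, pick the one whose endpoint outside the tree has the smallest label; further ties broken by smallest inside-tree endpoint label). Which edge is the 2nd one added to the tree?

R5-R8

Prim, starting at R4.
Step 1: cheapest edge leaving the tree is R4-R8 (6); add R8.
Step 2: cheapest edge leaving the tree is R5-R8 (3); add R5.
Step 3: cheapest edge leaving the tree is R3-R5 (1); add R3.
Step 4: cheapest edge leaving the tree is R5-R6 (4); add R6.
Step 5: cheapest edge leaving the tree is R1-R4 (9); add R1.
Step 6: cheapest edge leaving the tree is R5-R7 (13); add R7.
Step 7: cheapest edge leaving the tree is R2-R5 (15); add R2.
The 2nd edge added is R5-R8.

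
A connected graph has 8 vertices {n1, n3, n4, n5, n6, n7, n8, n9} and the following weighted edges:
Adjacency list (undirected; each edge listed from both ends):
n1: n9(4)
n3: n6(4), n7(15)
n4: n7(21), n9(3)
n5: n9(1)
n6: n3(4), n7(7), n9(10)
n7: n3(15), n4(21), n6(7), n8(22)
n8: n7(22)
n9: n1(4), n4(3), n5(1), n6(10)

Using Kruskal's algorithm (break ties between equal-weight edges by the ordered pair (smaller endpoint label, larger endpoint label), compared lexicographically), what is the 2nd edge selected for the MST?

Kruskal: consider edges lightest-first.
n5 n9 (1): add — endpoints in different components.
n4 n9 (3): add — endpoints in different components.
n1 n9 (4): add — endpoints in different components.
n3 n6 (4): add — endpoints in different components.
n6 n7 (7): add — endpoints in different components.
n6 n9 (10): add — endpoints in different components.
n3 n7 (15): skip — n7 and n3 already connected.
n4 n7 (21): skip — n7 and n4 already connected.
n7 n8 (22): add — endpoints in different components.
The 2nd edge added is n4 n9.

n4-n9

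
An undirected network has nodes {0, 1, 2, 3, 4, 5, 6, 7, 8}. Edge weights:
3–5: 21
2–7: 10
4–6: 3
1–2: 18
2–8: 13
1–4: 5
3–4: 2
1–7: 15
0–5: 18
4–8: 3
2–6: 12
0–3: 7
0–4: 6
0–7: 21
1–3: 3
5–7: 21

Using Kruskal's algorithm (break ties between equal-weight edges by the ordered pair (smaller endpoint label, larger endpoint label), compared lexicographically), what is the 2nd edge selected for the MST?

1-3

Kruskal: consider edges lightest-first.
3–4 (2): add — endpoints in different components.
1–3 (3): add — endpoints in different components.
4–6 (3): add — endpoints in different components.
4–8 (3): add — endpoints in different components.
1–4 (5): skip — 1 and 4 already connected.
0–4 (6): add — endpoints in different components.
0–3 (7): skip — 0 and 3 already connected.
2–7 (10): add — endpoints in different components.
2–6 (12): add — endpoints in different components.
2–8 (13): skip — 2 and 8 already connected.
1–7 (15): skip — 1 and 7 already connected.
0–5 (18): add — endpoints in different components.
The 2nd edge added is 1–3.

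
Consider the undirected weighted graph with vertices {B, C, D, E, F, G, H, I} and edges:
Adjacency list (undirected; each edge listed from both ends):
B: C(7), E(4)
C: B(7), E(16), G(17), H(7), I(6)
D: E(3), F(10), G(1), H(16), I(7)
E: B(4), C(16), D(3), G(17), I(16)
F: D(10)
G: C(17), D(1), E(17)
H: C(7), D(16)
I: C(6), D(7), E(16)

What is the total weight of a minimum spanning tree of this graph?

38

Prim, starting at F.
Step 1: cheapest edge leaving the tree is D F (10); add D.
Step 2: cheapest edge leaving the tree is D G (1); add G.
Step 3: cheapest edge leaving the tree is D E (3); add E.
Step 4: cheapest edge leaving the tree is B E (4); add B.
Step 5: cheapest edge leaving the tree is B C (7); add C.
Step 6: cheapest edge leaving the tree is C I (6); add I.
Step 7: cheapest edge leaving the tree is C H (7); add H.
MST edges: D F, D G, D E, B E, B C, C I, C H; total weight 10+1+3+4+7+6+7 = 38.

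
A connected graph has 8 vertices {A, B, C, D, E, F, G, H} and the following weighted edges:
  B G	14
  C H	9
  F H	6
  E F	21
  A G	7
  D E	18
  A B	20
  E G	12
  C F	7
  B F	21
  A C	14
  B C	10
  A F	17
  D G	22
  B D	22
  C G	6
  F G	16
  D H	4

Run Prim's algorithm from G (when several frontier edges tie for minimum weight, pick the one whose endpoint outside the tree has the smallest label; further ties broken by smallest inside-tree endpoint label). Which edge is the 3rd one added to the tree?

C-F

Prim, starting at G.
Step 1: cheapest edge leaving the tree is C G (6); add C.
Step 2: cheapest edge leaving the tree is A G (7); add A.
Step 3: cheapest edge leaving the tree is C F (7); add F.
Step 4: cheapest edge leaving the tree is F H (6); add H.
Step 5: cheapest edge leaving the tree is D H (4); add D.
Step 6: cheapest edge leaving the tree is B C (10); add B.
Step 7: cheapest edge leaving the tree is E G (12); add E.
The 3rd edge added is C F.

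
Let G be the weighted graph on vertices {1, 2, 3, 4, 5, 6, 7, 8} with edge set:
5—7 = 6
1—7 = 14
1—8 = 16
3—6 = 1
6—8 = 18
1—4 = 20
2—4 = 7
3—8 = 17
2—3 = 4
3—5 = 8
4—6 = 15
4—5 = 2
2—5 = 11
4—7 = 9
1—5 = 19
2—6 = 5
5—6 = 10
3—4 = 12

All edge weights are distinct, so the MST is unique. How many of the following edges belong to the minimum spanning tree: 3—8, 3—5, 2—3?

Sort edges by weight, then run Kruskal:
3—6 (1): add — endpoints in different components.
4—5 (2): add — endpoints in different components.
2—3 (4): add — endpoints in different components.
2—6 (5): skip — 2 and 6 already connected.
5—7 (6): add — endpoints in different components.
2—4 (7): add — endpoints in different components.
3—5 (8): skip — 3 and 5 already connected.
4—7 (9): skip — 4 and 7 already connected.
5—6 (10): skip — 5 and 6 already connected.
2—5 (11): skip — 2 and 5 already connected.
3—4 (12): skip — 3 and 4 already connected.
1—7 (14): add — endpoints in different components.
4—6 (15): skip — 4 and 6 already connected.
1—8 (16): add — endpoints in different components.
MST edge set: {3—6, 4—5, 2—3, 5—7, 2—4, 1—7, 1—8}.
Of the listed edges, {2—3} are in the MST → 1.

1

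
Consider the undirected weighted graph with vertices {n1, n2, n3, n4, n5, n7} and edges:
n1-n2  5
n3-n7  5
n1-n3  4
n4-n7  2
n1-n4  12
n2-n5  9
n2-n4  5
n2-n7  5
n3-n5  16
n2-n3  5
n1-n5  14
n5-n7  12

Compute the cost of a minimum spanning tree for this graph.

25

Prim's algorithm from n2:
Step 1: frontier [n1-n2 5, n2-n3 5, n2-n4 5, n2-n7 5, n2-n5 9] → take n1-n2 (5); add n1.
Step 2: frontier [n1-n3 4, n1-n4 12, n1-n5 14, n2-n3 5, n2-n4 5, n2-n7 5, n2-n5 9] → take n1-n3 (4); add n3.
Step 3: frontier [n1-n4 12, n1-n5 14, n2-n4 5, n2-n7 5, n2-n5 9, n3-n7 5, n3-n5 16] → take n2-n4 (5); add n4.
Step 4: frontier [n1-n5 14, n2-n7 5, n2-n5 9, n3-n7 5, n3-n5 16, n4-n7 2] → take n4-n7 (2); add n7.
Step 5: frontier [n1-n5 14, n2-n5 9, n3-n5 16, n5-n7 12] → take n2-n5 (9); add n5.
MST edges: n1-n2, n1-n3, n2-n4, n4-n7, n2-n5; total weight 5+4+5+2+9 = 25.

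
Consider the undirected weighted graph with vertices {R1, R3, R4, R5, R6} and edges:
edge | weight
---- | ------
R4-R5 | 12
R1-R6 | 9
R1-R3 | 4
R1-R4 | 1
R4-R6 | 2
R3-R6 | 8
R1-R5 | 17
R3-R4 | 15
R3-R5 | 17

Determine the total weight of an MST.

Kruskal's algorithm — process edges by increasing weight (ties by edge label):
R1-R4 (1): add — endpoints in different components.
R4-R6 (2): add — endpoints in different components.
R1-R3 (4): add — endpoints in different components.
R3-R6 (8): skip — R3 and R6 already connected.
R1-R6 (9): skip — R1 and R6 already connected.
R4-R5 (12): add — endpoints in different components.
MST edges: R1-R4, R4-R6, R1-R3, R4-R5; total weight 1+2+4+12 = 19.

19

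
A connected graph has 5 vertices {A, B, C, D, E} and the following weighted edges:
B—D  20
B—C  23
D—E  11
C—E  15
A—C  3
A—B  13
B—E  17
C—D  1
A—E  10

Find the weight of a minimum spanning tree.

Kruskal's algorithm — process edges by increasing weight (ties by edge label):
C—D (1): add. Components now {A} {B} {C,D} {E}
A—C (3): add. Components now {A,C,D} {B} {E}
A—E (10): add. Components now {A,C,D,E} {B}
D—E (11): skip — D and E already connected.
A—B (13): add. Components now {A,B,C,D,E}
MST edges: C—D, A—C, A—E, A—B; total weight 1+3+10+13 = 27.

27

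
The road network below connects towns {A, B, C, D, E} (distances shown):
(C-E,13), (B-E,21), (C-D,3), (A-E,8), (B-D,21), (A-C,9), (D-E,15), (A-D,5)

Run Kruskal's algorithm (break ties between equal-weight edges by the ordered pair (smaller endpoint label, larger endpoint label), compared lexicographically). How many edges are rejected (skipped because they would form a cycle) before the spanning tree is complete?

Sort edges by weight, then run Kruskal:
C-D (3): add. Components now {A} {B} {C,D} {E}
A-D (5): add. Components now {A,C,D} {B} {E}
A-E (8): add. Components now {A,C,D,E} {B}
A-C (9): skip — A and C already connected.
C-E (13): skip — C and E already connected.
D-E (15): skip — D and E already connected.
B-D (21): add. Components now {A,B,C,D,E}
Edges rejected before the tree was complete: 3.

3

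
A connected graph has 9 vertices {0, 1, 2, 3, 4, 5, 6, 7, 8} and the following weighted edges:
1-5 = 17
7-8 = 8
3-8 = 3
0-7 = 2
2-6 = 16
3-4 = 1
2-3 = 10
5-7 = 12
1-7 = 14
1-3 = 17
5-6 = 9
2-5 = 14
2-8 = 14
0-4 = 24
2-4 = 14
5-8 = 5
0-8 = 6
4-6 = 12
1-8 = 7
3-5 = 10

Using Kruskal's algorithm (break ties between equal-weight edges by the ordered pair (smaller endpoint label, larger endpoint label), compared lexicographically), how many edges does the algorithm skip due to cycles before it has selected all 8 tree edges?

1

Kruskal's algorithm — process edges by increasing weight (ties by edge label):
3-4 (1): add — endpoints in different components.
0-7 (2): add — endpoints in different components.
3-8 (3): add — endpoints in different components.
5-8 (5): add — endpoints in different components.
0-8 (6): add — endpoints in different components.
1-8 (7): add — endpoints in different components.
7-8 (8): skip — 7 and 8 already connected.
5-6 (9): add — endpoints in different components.
2-3 (10): add — endpoints in different components.
Edges rejected before the tree was complete: 1.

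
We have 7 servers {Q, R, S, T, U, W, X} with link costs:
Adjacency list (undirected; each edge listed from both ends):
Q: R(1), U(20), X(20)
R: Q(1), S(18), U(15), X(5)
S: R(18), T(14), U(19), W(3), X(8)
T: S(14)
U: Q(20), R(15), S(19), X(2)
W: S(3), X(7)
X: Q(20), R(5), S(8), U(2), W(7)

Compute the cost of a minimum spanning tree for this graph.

Kruskal's algorithm — process edges by increasing weight (ties by edge label):
Q–R (1): add — endpoints in different components.
U–X (2): add — endpoints in different components.
S–W (3): add — endpoints in different components.
R–X (5): add — endpoints in different components.
W–X (7): add — endpoints in different components.
S–X (8): skip — X and S already connected.
S–T (14): add — endpoints in different components.
MST edges: Q–R, U–X, S–W, R–X, W–X, S–T; total weight 1+2+3+5+7+14 = 32.

32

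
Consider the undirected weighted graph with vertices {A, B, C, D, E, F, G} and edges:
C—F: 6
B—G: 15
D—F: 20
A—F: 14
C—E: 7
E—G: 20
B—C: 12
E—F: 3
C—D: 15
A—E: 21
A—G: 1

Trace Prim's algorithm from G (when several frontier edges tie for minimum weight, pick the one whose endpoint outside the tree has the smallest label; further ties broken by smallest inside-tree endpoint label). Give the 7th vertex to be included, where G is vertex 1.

Prim, starting at G.
Step 1: frontier [A—G 1, B—G 15, E—G 20] → take A—G (1); add A.
Step 2: frontier [A—F 14, A—E 21, B—G 15, E—G 20] → take A—F (14); add F.
Step 3: frontier [A—E 21, E—F 3, C—F 6, D—F 20, B—G 15, E—G 20] → take E—F (3); add E.
Step 4: frontier [C—E 7, C—F 6, D—F 20, B—G 15] → take C—F (6); add C.
Step 5: frontier [B—C 12, C—D 15, D—F 20, B—G 15] → take B—C (12); add B.
Step 6: frontier [C—D 15, D—F 20] → take C—D (15); add D.
Vertex order: G, A, F, E, C, B, D. The 7th vertex is D.

D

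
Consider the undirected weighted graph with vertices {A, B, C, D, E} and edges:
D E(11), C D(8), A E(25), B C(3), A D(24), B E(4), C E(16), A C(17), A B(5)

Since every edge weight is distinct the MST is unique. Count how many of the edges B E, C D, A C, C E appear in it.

Kruskal: consider edges lightest-first.
B C (3): add. Components now {A} {B,C} {D} {E}
B E (4): add. Components now {A} {B,C,E} {D}
A B (5): add. Components now {A,B,C,E} {D}
C D (8): add. Components now {A,B,C,D,E}
MST edge set: {B C, B E, A B, C D}.
Of the listed edges, {B E, C D} are in the MST → 2.

2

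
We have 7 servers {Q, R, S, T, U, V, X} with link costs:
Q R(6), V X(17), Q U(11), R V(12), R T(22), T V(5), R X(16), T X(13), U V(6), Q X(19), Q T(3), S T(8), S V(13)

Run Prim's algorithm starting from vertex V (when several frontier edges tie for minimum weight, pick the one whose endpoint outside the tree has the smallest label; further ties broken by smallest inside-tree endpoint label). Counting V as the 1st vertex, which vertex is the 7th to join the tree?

Grow the tree from V using Prim:
Step 1: frontier [T V 5, U V 6, R V 12, S V 13, V X 17] → take T V (5); add T.
Step 2: frontier [Q T 3, S T 8, T X 13, R T 22, U V 6, R V 12, S V 13, V X 17] → take Q T (3); add Q.
Step 3: frontier [Q R 6, Q U 11, Q X 19, S T 8, T X 13, R T 22, U V 6, R V 12, S V 13, V X 17] → take Q R (6); add R.
Step 4: frontier [Q U 11, Q X 19, R X 16, S T 8, T X 13, U V 6, S V 13, V X 17] → take U V (6); add U.
Step 5: frontier [Q X 19, R X 16, S T 8, T X 13, S V 13, V X 17] → take S T (8); add S.
Step 6: frontier [Q X 19, R X 16, T X 13, V X 17] → take T X (13); add X.
Vertex order: V, T, Q, R, U, S, X. The 7th vertex is X.

X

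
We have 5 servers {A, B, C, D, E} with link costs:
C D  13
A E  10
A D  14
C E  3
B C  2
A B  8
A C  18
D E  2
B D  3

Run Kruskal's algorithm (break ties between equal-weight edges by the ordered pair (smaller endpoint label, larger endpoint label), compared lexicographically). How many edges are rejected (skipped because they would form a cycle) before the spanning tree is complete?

Kruskal's algorithm — process edges by increasing weight (ties by edge label):
B C (2): add. Components now {A} {B,C} {D} {E}
D E (2): add. Components now {A} {B,C} {D,E}
B D (3): add. Components now {A} {B,C,D,E}
C E (3): skip — C and E already connected.
A B (8): add. Components now {A,B,C,D,E}
Edges rejected before the tree was complete: 1.

1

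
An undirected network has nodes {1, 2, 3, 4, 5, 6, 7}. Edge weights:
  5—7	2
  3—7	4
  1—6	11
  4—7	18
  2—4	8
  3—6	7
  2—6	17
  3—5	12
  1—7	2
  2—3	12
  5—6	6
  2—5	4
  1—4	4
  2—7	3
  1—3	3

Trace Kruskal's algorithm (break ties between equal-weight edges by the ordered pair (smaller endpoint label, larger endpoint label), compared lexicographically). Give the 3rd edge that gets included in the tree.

Kruskal: consider edges lightest-first.
1—7 (2): add. Components now {1,7} {2} {3} {4} {5} {6}
5—7 (2): add. Components now {1,5,7} {2} {3} {4} {6}
1—3 (3): add. Components now {1,3,5,7} {2} {4} {6}
2—7 (3): add. Components now {1,2,3,5,7} {4} {6}
1—4 (4): add. Components now {1,2,3,4,5,7} {6}
2—5 (4): skip — 2 and 5 already connected.
3—7 (4): skip — 3 and 7 already connected.
5—6 (6): add. Components now {1,2,3,4,5,6,7}
The 3rd edge added is 1—3.

1-3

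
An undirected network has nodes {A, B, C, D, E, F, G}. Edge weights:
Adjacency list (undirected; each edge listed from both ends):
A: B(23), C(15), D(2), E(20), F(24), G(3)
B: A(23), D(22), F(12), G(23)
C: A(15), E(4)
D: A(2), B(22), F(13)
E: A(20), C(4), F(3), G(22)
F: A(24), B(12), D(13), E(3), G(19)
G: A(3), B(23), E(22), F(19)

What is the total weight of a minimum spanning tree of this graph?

37

Sort edges by weight, then run Kruskal:
A–D (2): add. Components now {A,D} {B} {C} {E} {F} {G}
A–G (3): add. Components now {A,D,G} {B} {C} {E} {F}
E–F (3): add. Components now {A,D,G} {B} {C} {E,F}
C–E (4): add. Components now {A,D,G} {B} {C,E,F}
B–F (12): add. Components now {A,D,G} {B,C,E,F}
D–F (13): add. Components now {A,B,C,D,E,F,G}
MST edges: A–D, A–G, E–F, C–E, B–F, D–F; total weight 2+3+3+4+12+13 = 37.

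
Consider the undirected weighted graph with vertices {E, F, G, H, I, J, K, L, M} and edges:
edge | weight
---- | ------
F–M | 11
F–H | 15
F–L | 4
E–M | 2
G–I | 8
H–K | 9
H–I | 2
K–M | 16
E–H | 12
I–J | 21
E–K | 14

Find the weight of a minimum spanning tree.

69

Prim's algorithm from G:
Step 1: frontier [G–I 8] → take G–I (8); add I.
Step 2: frontier [H–I 2, I–J 21] → take H–I (2); add H.
Step 3: frontier [H–K 9, E–H 12, F–H 15, I–J 21] → take H–K (9); add K.
Step 4: frontier [E–H 12, F–H 15, I–J 21, E–K 14, K–M 16] → take E–H (12); add E.
Step 5: frontier [E–M 2, F–H 15, I–J 21, K–M 16] → take E–M (2); add M.
Step 6: frontier [F–H 15, I–J 21, F–M 11] → take F–M (11); add F.
Step 7: frontier [F–L 4, I–J 21] → take F–L (4); add L.
Step 8: frontier [I–J 21] → take I–J (21); add J.
MST edges: G–I, H–I, H–K, E–H, E–M, F–M, F–L, I–J; total weight 8+2+9+12+2+11+4+21 = 69.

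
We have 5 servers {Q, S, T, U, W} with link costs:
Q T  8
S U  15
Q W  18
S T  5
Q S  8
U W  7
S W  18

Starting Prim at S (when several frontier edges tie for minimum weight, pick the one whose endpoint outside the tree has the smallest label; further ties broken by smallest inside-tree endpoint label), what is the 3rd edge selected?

S-U

Prim's algorithm from S:
Step 1: frontier [S T 5, Q S 8, S U 15, S W 18] → take S T (5); add T.
Step 2: frontier [Q S 8, S U 15, S W 18, Q T 8] → take Q S (8); add Q.
Step 3: frontier [Q W 18, S U 15, S W 18] → take S U (15); add U.
Step 4: frontier [Q W 18, S W 18, U W 7] → take U W (7); add W.
The 3rd edge added is S U.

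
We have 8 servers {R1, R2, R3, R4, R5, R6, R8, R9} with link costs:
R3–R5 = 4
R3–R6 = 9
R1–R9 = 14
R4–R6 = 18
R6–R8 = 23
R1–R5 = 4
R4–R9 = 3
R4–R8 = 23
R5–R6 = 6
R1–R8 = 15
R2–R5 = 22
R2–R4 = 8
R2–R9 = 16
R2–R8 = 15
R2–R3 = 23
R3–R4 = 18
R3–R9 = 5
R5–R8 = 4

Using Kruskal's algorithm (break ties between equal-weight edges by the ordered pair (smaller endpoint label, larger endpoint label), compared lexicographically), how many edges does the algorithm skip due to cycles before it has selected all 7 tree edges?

Sort edges by weight, then run Kruskal:
R4–R9 (3): add — endpoints in different components.
R1–R5 (4): add — endpoints in different components.
R3–R5 (4): add — endpoints in different components.
R5–R8 (4): add — endpoints in different components.
R3–R9 (5): add — endpoints in different components.
R5–R6 (6): add — endpoints in different components.
R2–R4 (8): add — endpoints in different components.
Edges rejected before the tree was complete: 0.

0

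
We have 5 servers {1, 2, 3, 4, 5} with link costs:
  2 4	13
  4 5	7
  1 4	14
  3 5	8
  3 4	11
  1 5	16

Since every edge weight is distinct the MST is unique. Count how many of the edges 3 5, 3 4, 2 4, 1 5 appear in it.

2

Kruskal's algorithm — process edges by increasing weight (ties by edge label):
4 5 (7): add — endpoints in different components.
3 5 (8): add — endpoints in different components.
3 4 (11): skip — 3 and 4 already connected.
2 4 (13): add — endpoints in different components.
1 4 (14): add — endpoints in different components.
MST edge set: {4 5, 3 5, 2 4, 1 4}.
Of the listed edges, {3 5, 2 4} are in the MST → 2.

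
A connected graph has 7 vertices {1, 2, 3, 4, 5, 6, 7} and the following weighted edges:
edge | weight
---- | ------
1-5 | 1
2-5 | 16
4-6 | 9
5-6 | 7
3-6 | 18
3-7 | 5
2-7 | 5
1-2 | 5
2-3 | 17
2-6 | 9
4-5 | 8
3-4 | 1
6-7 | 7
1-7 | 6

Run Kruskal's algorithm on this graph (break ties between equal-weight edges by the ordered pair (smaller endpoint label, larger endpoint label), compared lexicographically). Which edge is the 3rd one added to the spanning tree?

Kruskal: consider edges lightest-first.
1-5 (1): add — endpoints in different components.
3-4 (1): add — endpoints in different components.
1-2 (5): add — endpoints in different components.
2-7 (5): add — endpoints in different components.
3-7 (5): add — endpoints in different components.
1-7 (6): skip — 1 and 7 already connected.
5-6 (7): add — endpoints in different components.
The 3rd edge added is 1-2.

1-2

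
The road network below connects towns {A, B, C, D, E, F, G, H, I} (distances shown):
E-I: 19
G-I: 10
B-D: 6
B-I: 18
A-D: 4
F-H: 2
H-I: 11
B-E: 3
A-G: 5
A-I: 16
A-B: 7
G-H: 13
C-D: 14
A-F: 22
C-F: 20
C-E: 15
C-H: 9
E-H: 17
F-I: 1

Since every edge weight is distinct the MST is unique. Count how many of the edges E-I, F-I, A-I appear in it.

Kruskal: consider edges lightest-first.
F-I (1): add — endpoints in different components.
F-H (2): add — endpoints in different components.
B-E (3): add — endpoints in different components.
A-D (4): add — endpoints in different components.
A-G (5): add — endpoints in different components.
B-D (6): add — endpoints in different components.
A-B (7): skip — A and B already connected.
C-H (9): add — endpoints in different components.
G-I (10): add — endpoints in different components.
MST edge set: {F-I, F-H, B-E, A-D, A-G, B-D, C-H, G-I}.
Of the listed edges, {F-I} are in the MST → 1.

1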